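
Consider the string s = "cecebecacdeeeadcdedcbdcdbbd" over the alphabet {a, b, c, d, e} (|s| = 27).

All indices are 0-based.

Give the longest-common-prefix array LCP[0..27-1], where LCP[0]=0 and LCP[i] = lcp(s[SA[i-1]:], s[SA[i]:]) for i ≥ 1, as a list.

[0, 1, 0, 1, 2, 1, 0, 1, 1, 2, 3, 1, 2, 0, 1, 1, 2, 3, 1, 2, 0, 1, 1, 2, 1, 1, 2]

rank→(start, suffix):
  0 → (7, 'acdeeeadcdedcbdcdbbd')
  1 → (13, 'adcdedcbdcdbbd')
  2 → (24, 'bbd')
  3 → (25, 'bd')
  4 → (20, 'bdcdbbd')
  5 → (4, 'becacdeeeadcdedcbdcdbbd')
  6 → (6, 'cacdeeeadcdedcbdcdbbd')
  7 → (19, 'cbdcdbbd')
  8 → (22, 'cdbbd')
  9 → (15, 'cdedcbdcdbbd')
  10 → (8, 'cdeeeadcdedcbdcdbbd')
  11 → (2, 'cebecacdeeeadcdedcbdcdbbd')
  12 → (0, 'cecebecacdeeeadcdedcbdcdbbd')
  13 → (26, 'd')
  14 → (23, 'dbbd')
  15 → (18, 'dcbdcdbbd')
  16 → (21, 'dcdbbd')
  17 → (14, 'dcdedcbdcdbbd')
  18 → (16, 'dedcbdcdbbd')
  19 → (9, 'deeeadcdedcbdcdbbd')
  20 → (12, 'eadcdedcbdcdbbd')
  21 → (3, 'ebecacdeeeadcdedcbdcdbbd')
  22 → (5, 'ecacdeeeadcdedcbdcdbbd')
  23 → (1, 'ecebecacdeeeadcdedcbdcdbbd')
  24 → (17, 'edcbdcdbbd')
  25 → (11, 'eeadcdedcbdcdbbd')
  26 → (10, 'eeeadcdedcbdcdbbd')

SA = [7, 13, 24, 25, 20, 4, 6, 19, 22, 15, 8, 2, 0, 26, 23, 18, 21, 14, 16, 9, 12, 3, 5, 1, 17, 11, 10]
[i] adj suffixes → lcp
  [1] 7/13 → 1 ('a')
  [2] 13/24 → 0 ('')
  [3] 24/25 → 1 ('b')
  [4] 25/20 → 2 ('bd')
  [5] 20/4 → 1 ('b')
  [6] 4/6 → 0 ('')
  [7] 6/19 → 1 ('c')
  [8] 19/22 → 1 ('c')
  [9] 22/15 → 2 ('cd')
  [10] 15/8 → 3 ('cde')
  [11] 8/2 → 1 ('c')
  [12] 2/0 → 2 ('ce')
  [13] 0/26 → 0 ('')
  [14] 26/23 → 1 ('d')
  [15] 23/18 → 1 ('d')
  [16] 18/21 → 2 ('dc')
  [17] 21/14 → 3 ('dcd')
  [18] 14/16 → 1 ('d')
  [19] 16/9 → 2 ('de')
  [20] 9/12 → 0 ('')
  [21] 12/3 → 1 ('e')
  [22] 3/5 → 1 ('e')
  [23] 5/1 → 2 ('ec')
  [24] 1/17 → 1 ('e')
  [25] 17/11 → 1 ('e')
  [26] 11/10 → 2 ('ee')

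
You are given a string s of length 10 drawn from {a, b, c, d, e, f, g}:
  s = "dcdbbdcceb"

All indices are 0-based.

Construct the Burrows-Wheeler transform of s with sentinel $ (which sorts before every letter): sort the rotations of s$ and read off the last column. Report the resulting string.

rank  rotation     last
    0  $dcdbbdcceb  b
    1  b$dcdbbdcce  e
    2  bbdcceb$dcd  d
    3  bdcceb$dcdb  b
    4  cceb$dcdbbd  d
    5  cdbbdcceb$d  d
    6  ceb$dcdbbdc  c
    7  dbbdcceb$dc  c
    8  dcceb$dcdbb  b
    9  dcdbbdcceb$  $
   10  eb$dcdbbdcc  c

bedbddccb$c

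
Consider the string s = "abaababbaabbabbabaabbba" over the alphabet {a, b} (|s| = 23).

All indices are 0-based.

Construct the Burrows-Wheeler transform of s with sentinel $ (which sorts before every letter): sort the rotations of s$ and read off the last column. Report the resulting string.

abbbb$babbaababababbaaaa

rank  rotation                  last
    0  $abaababbaabbabbabaabbba  a
    1  a$abaababbaabbabbabaabbb  b
    2  aababbaabbabbabaabbba$ab  b
    3  aabbabbabaabbba$abaababb  b
    4  aabbba$abaababbaabbabbab  b
    5  abaababbaabbabbabaabbba$  $
    6  abaabbba$abaababbaabbabb  b
    7  ababbaabbabbabaabbba$aba  a
    8  abbaabbabbabaabbba$abaab  b
    9  abbabaabbba$abaababbaabb  b
   10  abbabbabaabbba$abaababba  a
   11  abbba$abaababbaabbabbaba  a
   12  ba$abaababbaabbabbabaabb  b
   13  baababbaabbabbabaabbba$a  a
   14  baabbabbabaabbba$abaabab  b
   15  baabbba$abaababbaabbabba  a
   16  babaabbba$abaababbaabbab  b
   17  babbaabbabbabaabbba$abaa  a
   18  babbabaabbba$abaababbaab  b
   19  bba$abaababbaabbabbabaab  b
   20  bbaabbabbabaabbba$abaaba  a
   21  bbabaabbba$abaababbaabba  a
   22  bbabbabaabbba$abaababbaa  a
   23  bbba$abaababbaabbabbabaa  a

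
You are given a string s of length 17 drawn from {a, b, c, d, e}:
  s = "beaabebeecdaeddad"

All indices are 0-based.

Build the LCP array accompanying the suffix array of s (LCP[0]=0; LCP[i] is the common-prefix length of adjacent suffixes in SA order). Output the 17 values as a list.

rank | idx | suffix
   0 |   2 | aabebeecdaeddad
   1 |   3 | abebeecdaeddad
   2 |  15 | ad
   3 |  11 | aeddad
   4 |   0 | beaabebeecdaeddad
   5 |   4 | bebeecdaeddad
   6 |   6 | beecdaeddad
   7 |   9 | cdaeddad
   8 |  16 | d
   9 |  14 | dad
  10 |  10 | daeddad
  11 |  13 | ddad
  12 |   1 | eaabebeecdaeddad
  13 |   5 | ebeecdaeddad
  14 |   8 | ecdaeddad
  15 |  12 | eddad
  16 |   7 | eecdaeddad

SA = [2, 3, 15, 11, 0, 4, 6, 9, 16, 14, 10, 13, 1, 5, 8, 12, 7]
[i] adj suffixes → lcp
  [1] 2/3 → 1 ('a')
  [2] 3/15 → 1 ('a')
  [3] 15/11 → 1 ('a')
  [4] 11/0 → 0 ('')
  [5] 0/4 → 2 ('be')
  [6] 4/6 → 2 ('be')
  [7] 6/9 → 0 ('')
  [8] 9/16 → 0 ('')
  [9] 16/14 → 1 ('d')
  [10] 14/10 → 2 ('da')
  [11] 10/13 → 1 ('d')
  [12] 13/1 → 0 ('')
  [13] 1/5 → 1 ('e')
  [14] 5/8 → 1 ('e')
  [15] 8/12 → 1 ('e')
  [16] 12/7 → 1 ('e')

[0, 1, 1, 1, 0, 2, 2, 0, 0, 1, 2, 1, 0, 1, 1, 1, 1]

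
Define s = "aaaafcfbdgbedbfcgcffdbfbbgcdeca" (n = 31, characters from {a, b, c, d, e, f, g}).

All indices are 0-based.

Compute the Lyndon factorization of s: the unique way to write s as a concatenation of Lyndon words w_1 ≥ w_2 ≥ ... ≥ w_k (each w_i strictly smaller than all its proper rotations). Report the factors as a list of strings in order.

["aaaafcfbdgbedbfcgcffdbfbbgcdec", "a"]

emit factor 1: 'aaaafcfbdgbedbfcgcffdbfbbgcdec' (i=0, period=30)
emit factor 2: 'a' (i=30, period=1)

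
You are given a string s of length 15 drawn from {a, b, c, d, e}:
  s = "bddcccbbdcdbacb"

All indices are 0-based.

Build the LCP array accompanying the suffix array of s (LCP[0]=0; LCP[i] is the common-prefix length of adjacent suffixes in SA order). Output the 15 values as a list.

[0, 0, 1, 1, 1, 2, 0, 2, 1, 2, 1, 0, 1, 2, 1]

rank→(start, suffix):
  0 → (12, 'acb')
  1 → (14, 'b')
  2 → (11, 'bacb')
  3 → (6, 'bbdcdbacb')
  4 → (7, 'bdcdbacb')
  5 → (0, 'bddcccbbdcdbacb')
  6 → (13, 'cb')
  7 → (5, 'cbbdcdbacb')
  8 → (4, 'ccbbdcdbacb')
  9 → (3, 'cccbbdcdbacb')
  10 → (9, 'cdbacb')
  11 → (10, 'dbacb')
  12 → (2, 'dcccbbdcdbacb')
  13 → (8, 'dcdbacb')
  14 → (1, 'ddcccbbdcdbacb')

SA = [12, 14, 11, 6, 7, 0, 13, 5, 4, 3, 9, 10, 2, 8, 1]
i: (SA[i-1],SA[i]) lcp shared
  1: (12,14) 0 ''
  2: (14,11) 1 'b'
  3: (11,6) 1 'b'
  4: (6,7) 1 'b'
  5: (7,0) 2 'bd'
  6: (0,13) 0 ''
  7: (13,5) 2 'cb'
  8: (5,4) 1 'c'
  9: (4,3) 2 'cc'
  10: (3,9) 1 'c'
  11: (9,10) 0 ''
  12: (10,2) 1 'd'
  13: (2,8) 2 'dc'
  14: (8,1) 1 'd'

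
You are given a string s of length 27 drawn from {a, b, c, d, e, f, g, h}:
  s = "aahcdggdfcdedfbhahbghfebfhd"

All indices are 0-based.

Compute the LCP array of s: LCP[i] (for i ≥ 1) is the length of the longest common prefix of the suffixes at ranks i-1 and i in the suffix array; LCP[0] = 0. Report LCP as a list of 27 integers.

sorted suffixes:
  #0 SA[0]=0  'aahcdggdfcdedfbhahbghfebfhd'
  #1 SA[1]=16  'ahbghfebfhd'
  #2 SA[2]=1  'ahcdggdfcdedfbhahbghfebfhd'
  #3 SA[3]=23  'bfhd'
  #4 SA[4]=18  'bghfebfhd'
  #5 SA[5]=14  'bhahbghfebfhd'
  #6 SA[6]=9  'cdedfbhahbghfebfhd'
  #7 SA[7]=3  'cdggdfcdedfbhahbghfebfhd'
  #8 SA[8]=26  'd'
  #9 SA[9]=10  'dedfbhahbghfebfhd'
  #10 SA[10]=12  'dfbhahbghfebfhd'
  #11 SA[11]=7  'dfcdedfbhahbghfebfhd'
  #12 SA[12]=4  'dggdfcdedfbhahbghfebfhd'
  #13 SA[13]=22  'ebfhd'
  #14 SA[14]=11  'edfbhahbghfebfhd'
  #15 SA[15]=13  'fbhahbghfebfhd'
  #16 SA[16]=8  'fcdedfbhahbghfebfhd'
  #17 SA[17]=21  'febfhd'
  #18 SA[18]=24  'fhd'
  #19 SA[19]=6  'gdfcdedfbhahbghfebfhd'
  #20 SA[20]=5  'ggdfcdedfbhahbghfebfhd'
  #21 SA[21]=19  'ghfebfhd'
  #22 SA[22]=15  'hahbghfebfhd'
  #23 SA[23]=17  'hbghfebfhd'
  #24 SA[24]=2  'hcdggdfcdedfbhahbghfebfhd'
  #25 SA[25]=25  'hd'
  #26 SA[26]=20  'hfebfhd'

SA = [0, 16, 1, 23, 18, 14, 9, 3, 26, 10, 12, 7, 4, 22, 11, 13, 8, 21, 24, 6, 5, 19, 15, 17, 2, 25, 20]
rank  pair      lcp
   1  s[0:],s[16:]  1  'a'
   2  s[16:],s[1:]  2  'ah'
   3  s[1:],s[23:]  0  ''
   4  s[23:],s[18:]  1  'b'
   5  s[18:],s[14:]  1  'b'
   6  s[14:],s[9:]  0  ''
   7  s[9:],s[3:]  2  'cd'
   8  s[3:],s[26:]  0  ''
   9  s[26:],s[10:]  1  'd'
  10  s[10:],s[12:]  1  'd'
  11  s[12:],s[7:]  2  'df'
  12  s[7:],s[4:]  1  'd'
  13  s[4:],s[22:]  0  ''
  14  s[22:],s[11:]  1  'e'
  15  s[11:],s[13:]  0  ''
  16  s[13:],s[8:]  1  'f'
  17  s[8:],s[21:]  1  'f'
  18  s[21:],s[24:]  1  'f'
  19  s[24:],s[6:]  0  ''
  20  s[6:],s[5:]  1  'g'
  21  s[5:],s[19:]  1  'g'
  22  s[19:],s[15:]  0  ''
  23  s[15:],s[17:]  1  'h'
  24  s[17:],s[2:]  1  'h'
  25  s[2:],s[25:]  1  'h'
  26  s[25:],s[20:]  1  'h'

[0, 1, 2, 0, 1, 1, 0, 2, 0, 1, 1, 2, 1, 0, 1, 0, 1, 1, 1, 0, 1, 1, 0, 1, 1, 1, 1]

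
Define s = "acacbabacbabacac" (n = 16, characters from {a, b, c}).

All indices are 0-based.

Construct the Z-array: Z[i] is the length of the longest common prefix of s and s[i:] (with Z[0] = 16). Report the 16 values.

Z[0]=16
i=1: i≥r, start 0; Z[1]=0
i=2: i≥r, start 0; Z[2]=2 scan→box=[2,4)
i=3: min(r-i=1, Z[1]=0)=0; Z[3]=0
i=4: i≥r, start 0; Z[4]=0
i=5: i≥r, start 0; Z[5]=1 scan→box=[5,6)
i=6: i≥r, start 0; Z[6]=0
i=7: i≥r, start 0; Z[7]=2 scan→box=[7,9)
i=8: min(r-i=1, Z[1]=0)=0; Z[8]=0
i=9: i≥r, start 0; Z[9]=0
i=10: i≥r, start 0; Z[10]=1 scan→box=[10,11)
i=11: i≥r, start 0; Z[11]=0
i=12: i≥r, start 0; Z[12]=4 scan→box=[12,16)
i=13: min(r-i=3, Z[1]=0)=0; Z[13]=0
i=14: min(r-i=2, Z[2]=2)=2; Z[14]=2
i=15: min(r-i=1, Z[3]=0)=0; Z[15]=0

[16, 0, 2, 0, 0, 1, 0, 2, 0, 0, 1, 0, 4, 0, 2, 0]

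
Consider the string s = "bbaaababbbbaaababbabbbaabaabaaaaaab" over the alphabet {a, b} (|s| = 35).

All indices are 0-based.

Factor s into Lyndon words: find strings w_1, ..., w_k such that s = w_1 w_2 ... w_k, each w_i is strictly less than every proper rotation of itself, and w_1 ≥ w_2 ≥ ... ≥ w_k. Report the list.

["b", "b", "aaababbbb", "aaababbabbbaabaab", "aaaaaab"]

emit factor 1: 'b' (i=0, period=1)
emit factor 2: 'b' (i=1, period=1)
emit factor 3: 'aaababbbb' (i=2, period=9)
emit factor 4: 'aaababbabbbaabaab' (i=11, period=17)
emit factor 5: 'aaaaaab' (i=28, period=7)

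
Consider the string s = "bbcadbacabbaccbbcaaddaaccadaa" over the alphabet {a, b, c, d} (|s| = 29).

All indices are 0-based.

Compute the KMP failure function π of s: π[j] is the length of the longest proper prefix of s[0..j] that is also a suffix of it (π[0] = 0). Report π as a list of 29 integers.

π[0] = 0
j=1 s[j]='b': π[1]=1 (border 'b')
j=2 s[j]='c': k: 1→0; π[2]=0 (border '')
j=3 s[j]='a': π[3]=0 (border '')
j=4 s[j]='d': π[4]=0 (border '')
j=5 s[j]='b': π[5]=1 (border 'b')
j=6 s[j]='a': k: 1→0; π[6]=0 (border '')
j=7 s[j]='c': π[7]=0 (border '')
j=8 s[j]='a': π[8]=0 (border '')
j=9 s[j]='b': π[9]=1 (border 'b')
j=10 s[j]='b': π[10]=2 (border 'bb')
j=11 s[j]='a': k: 2→1→0; π[11]=0 (border '')
j=12 s[j]='c': π[12]=0 (border '')
j=13 s[j]='c': π[13]=0 (border '')
j=14 s[j]='b': π[14]=1 (border 'b')
j=15 s[j]='b': π[15]=2 (border 'bb')
j=16 s[j]='c': π[16]=3 (border 'bbc')
j=17 s[j]='a': π[17]=4 (border 'bbca')
j=18 s[j]='a': k: 4→0; π[18]=0 (border '')
j=19 s[j]='d': π[19]=0 (border '')
j=20 s[j]='d': π[20]=0 (border '')
j=21 s[j]='a': π[21]=0 (border '')
j=22 s[j]='a': π[22]=0 (border '')
j=23 s[j]='c': π[23]=0 (border '')
j=24 s[j]='c': π[24]=0 (border '')
j=25 s[j]='a': π[25]=0 (border '')
j=26 s[j]='d': π[26]=0 (border '')
j=27 s[j]='a': π[27]=0 (border '')
j=28 s[j]='a': π[28]=0 (border '')

[0, 1, 0, 0, 0, 1, 0, 0, 0, 1, 2, 0, 0, 0, 1, 2, 3, 4, 0, 0, 0, 0, 0, 0, 0, 0, 0, 0, 0]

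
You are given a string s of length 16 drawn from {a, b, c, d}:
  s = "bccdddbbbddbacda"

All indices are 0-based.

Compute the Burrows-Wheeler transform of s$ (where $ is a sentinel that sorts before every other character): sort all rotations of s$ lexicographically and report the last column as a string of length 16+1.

adbddb$bbaccddbdc

rank  rotation           last
    0  $bccdddbbbddbacda  a
    1  a$bccdddbbbddbacd  d
    2  acda$bccdddbbbddb  b
    3  bacda$bccdddbbbdd  d
    4  bbbddbacda$bccddd  d
    5  bbddbacda$bccdddb  b
    6  bccdddbbbddbacda$  $
    7  bddbacda$bccdddbb  b
    8  ccdddbbbddbacda$b  b
    9  cda$bccdddbbbddba  a
   10  cdddbbbddbacda$bc  c
   11  da$bccdddbbbddbac  c
   12  dbacda$bccdddbbbd  d
   13  dbbbddbacda$bccdd  d
   14  ddbacda$bccdddbbb  b
   15  ddbbbddbacda$bccd  d
   16  dddbbbddbacda$bcc  c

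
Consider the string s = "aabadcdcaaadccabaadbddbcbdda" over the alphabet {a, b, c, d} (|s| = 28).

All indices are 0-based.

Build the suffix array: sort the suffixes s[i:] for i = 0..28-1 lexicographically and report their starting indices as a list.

sorted suffixes:
  #0 SA[0]=27  'a'
  #1 SA[1]=8  'aaadccabaadbddbcbdda'
  #2 SA[2]=0  'aabadcdcaaadccabaadbddbcbdda'
  #3 SA[3]=16  'aadbddbcbdda'
  #4 SA[4]=9  'aadccabaadbddbcbdda'
  #5 SA[5]=14  'abaadbddbcbdda'
  #6 SA[6]=1  'abadcdcaaadccabaadbddbcbdda'
  #7 SA[7]=17  'adbddbcbdda'
  #8 SA[8]=10  'adccabaadbddbcbdda'
  #9 SA[9]=3  'adcdcaaadccabaadbddbcbdda'
  #10 SA[10]=15  'baadbddbcbdda'
  #11 SA[11]=2  'badcdcaaadccabaadbddbcbdda'
  #12 SA[12]=22  'bcbdda'
  #13 SA[13]=24  'bdda'
  #14 SA[14]=19  'bddbcbdda'
  #15 SA[15]=7  'caaadccabaadbddbcbdda'
  #16 SA[16]=13  'cabaadbddbcbdda'
  #17 SA[17]=23  'cbdda'
  #18 SA[18]=12  'ccabaadbddbcbdda'
  #19 SA[19]=5  'cdcaaadccabaadbddbcbdda'
  #20 SA[20]=26  'da'
  #21 SA[21]=21  'dbcbdda'
  #22 SA[22]=18  'dbddbcbdda'
  #23 SA[23]=6  'dcaaadccabaadbddbcbdda'
  #24 SA[24]=11  'dccabaadbddbcbdda'
  #25 SA[25]=4  'dcdcaaadccabaadbddbcbdda'
  #26 SA[26]=25  'dda'
  #27 SA[27]=20  'ddbcbdda'

[27, 8, 0, 16, 9, 14, 1, 17, 10, 3, 15, 2, 22, 24, 19, 7, 13, 23, 12, 5, 26, 21, 18, 6, 11, 4, 25, 20]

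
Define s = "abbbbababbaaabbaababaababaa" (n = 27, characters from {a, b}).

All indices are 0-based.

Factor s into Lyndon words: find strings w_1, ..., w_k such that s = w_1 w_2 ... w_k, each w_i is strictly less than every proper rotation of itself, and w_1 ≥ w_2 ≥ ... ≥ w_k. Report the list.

emit factor 1: 'abbbb' (i=0, period=5)
emit factor 2: 'ababb' (i=5, period=5)
emit factor 3: 'aaabbaababaabab' (i=10, period=15)
emit factor 4: 'a' (i=25, period=1)
emit factor 5: 'a' (i=26, period=1)

["abbbb", "ababb", "aaabbaababaabab", "a", "a"]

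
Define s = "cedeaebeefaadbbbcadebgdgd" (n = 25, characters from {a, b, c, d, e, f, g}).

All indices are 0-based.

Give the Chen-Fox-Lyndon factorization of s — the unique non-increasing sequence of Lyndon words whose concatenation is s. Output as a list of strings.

["cede", "aebeef", "aadbbbcadebgdgd"]

emit factor 1: 'cede' (i=0, period=4)
emit factor 2: 'aebeef' (i=4, period=6)
emit factor 3: 'aadbbbcadebgdgd' (i=10, period=15)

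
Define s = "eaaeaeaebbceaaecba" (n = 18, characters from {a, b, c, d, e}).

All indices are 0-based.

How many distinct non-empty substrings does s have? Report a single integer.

sorted suffixes:
  #0 SA[0]=17  'a'
  #1 SA[1]=1  'aaeaeaebbceaaecba'
  #2 SA[2]=12  'aaecba'
  #3 SA[3]=2  'aeaeaebbceaaecba'
  #4 SA[4]=4  'aeaebbceaaecba'
  #5 SA[5]=6  'aebbceaaecba'
  #6 SA[6]=13  'aecba'
  #7 SA[7]=16  'ba'
  #8 SA[8]=8  'bbceaaecba'
  #9 SA[9]=9  'bceaaecba'
  #10 SA[10]=15  'cba'
  #11 SA[11]=10  'ceaaecba'
  #12 SA[12]=0  'eaaeaeaebbceaaecba'
  #13 SA[13]=11  'eaaecba'
  #14 SA[14]=3  'eaeaebbceaaecba'
  #15 SA[15]=5  'eaebbceaaecba'
  #16 SA[16]=7  'ebbceaaecba'
  #17 SA[17]=14  'ecba'

SA = [17, 1, 12, 2, 4, 6, 13, 16, 8, 9, 15, 10, 0, 11, 3, 5, 7, 14]
[i] adj suffixes → lcp
  [1] 17/1 → 1 ('a')
  [2] 1/12 → 3 ('aae')
  [3] 12/2 → 1 ('a')
  [4] 2/4 → 4 ('aeae')
  [5] 4/6 → 2 ('ae')
  [6] 6/13 → 2 ('ae')
  [7] 13/16 → 0 ('')
  [8] 16/8 → 1 ('b')
  [9] 8/9 → 1 ('b')
  [10] 9/15 → 0 ('')
  [11] 15/10 → 1 ('c')
  [12] 10/0 → 0 ('')
  [13] 0/11 → 4 ('eaae')
  [14] 11/3 → 2 ('ea')
  [15] 3/5 → 3 ('eae')
  [16] 5/7 → 1 ('e')
  [17] 7/14 → 1 ('e')

n(n+1)/2 = 18·19/2 = 171
Σ LCP = 0 + 1 + 3 + 1 + 4 + 2 + 2 + 0 + 1 + 1 + 0 + 1 + 0 + 4 + 2 + 3 + 1 + 1 = 27
distinct = 171 − 27 = 144

144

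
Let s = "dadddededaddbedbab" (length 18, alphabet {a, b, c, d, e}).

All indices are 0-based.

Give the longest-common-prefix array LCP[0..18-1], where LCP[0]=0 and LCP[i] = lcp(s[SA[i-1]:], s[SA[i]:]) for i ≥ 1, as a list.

[0, 1, 3, 0, 1, 1, 0, 4, 1, 2, 1, 2, 2, 1, 3, 0, 2, 2]

sorted suffixes:
  #0 SA[0]=16  'ab'
  #1 SA[1]=9  'addbedbab'
  #2 SA[2]=1  'adddededaddbedbab'
  #3 SA[3]=17  'b'
  #4 SA[4]=15  'bab'
  #5 SA[5]=12  'bedbab'
  #6 SA[6]=8  'daddbedbab'
  #7 SA[7]=0  'dadddededaddbedbab'
  #8 SA[8]=14  'dbab'
  #9 SA[9]=11  'dbedbab'
  #10 SA[10]=10  'ddbedbab'
  #11 SA[11]=2  'dddededaddbedbab'
  #12 SA[12]=3  'ddededaddbedbab'
  #13 SA[13]=6  'dedaddbedbab'
  #14 SA[14]=4  'dededaddbedbab'
  #15 SA[15]=7  'edaddbedbab'
  #16 SA[16]=13  'edbab'
  #17 SA[17]=5  'ededaddbedbab'

SA = [16, 9, 1, 17, 15, 12, 8, 0, 14, 11, 10, 2, 3, 6, 4, 7, 13, 5]
rank  pair      lcp
   1  s[16:],s[9:]  1  'a'
   2  s[9:],s[1:]  3  'add'
   3  s[1:],s[17:]  0  ''
   4  s[17:],s[15:]  1  'b'
   5  s[15:],s[12:]  1  'b'
   6  s[12:],s[8:]  0  ''
   7  s[8:],s[0:]  4  'dadd'
   8  s[0:],s[14:]  1  'd'
   9  s[14:],s[11:]  2  'db'
  10  s[11:],s[10:]  1  'd'
  11  s[10:],s[2:]  2  'dd'
  12  s[2:],s[3:]  2  'dd'
  13  s[3:],s[6:]  1  'd'
  14  s[6:],s[4:]  3  'ded'
  15  s[4:],s[7:]  0  ''
  16  s[7:],s[13:]  2  'ed'
  17  s[13:],s[5:]  2  'ed'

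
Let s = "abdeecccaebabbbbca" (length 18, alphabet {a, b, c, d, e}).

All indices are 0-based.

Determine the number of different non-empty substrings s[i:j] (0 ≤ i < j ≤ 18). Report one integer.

152

sorted suffixes:
  #0 SA[0]=17  'a'
  #1 SA[1]=11  'abbbbca'
  #2 SA[2]=0  'abdeecccaebabbbbca'
  #3 SA[3]=8  'aebabbbbca'
  #4 SA[4]=10  'babbbbca'
  #5 SA[5]=12  'bbbbca'
  #6 SA[6]=13  'bbbca'
  #7 SA[7]=14  'bbca'
  #8 SA[8]=15  'bca'
  #9 SA[9]=1  'bdeecccaebabbbbca'
  #10 SA[10]=16  'ca'
  #11 SA[11]=7  'caebabbbbca'
  #12 SA[12]=6  'ccaebabbbbca'
  #13 SA[13]=5  'cccaebabbbbca'
  #14 SA[14]=2  'deecccaebabbbbca'
  #15 SA[15]=9  'ebabbbbca'
  #16 SA[16]=4  'ecccaebabbbbca'
  #17 SA[17]=3  'eecccaebabbbbca'

SA = [17, 11, 0, 8, 10, 12, 13, 14, 15, 1, 16, 7, 6, 5, 2, 9, 4, 3]
[i] adj suffixes → lcp
  [1] 17/11 → 1 ('a')
  [2] 11/0 → 2 ('ab')
  [3] 0/8 → 1 ('a')
  [4] 8/10 → 0 ('')
  [5] 10/12 → 1 ('b')
  [6] 12/13 → 3 ('bbb')
  [7] 13/14 → 2 ('bb')
  [8] 14/15 → 1 ('b')
  [9] 15/1 → 1 ('b')
  [10] 1/16 → 0 ('')
  [11] 16/7 → 2 ('ca')
  [12] 7/6 → 1 ('c')
  [13] 6/5 → 2 ('cc')
  [14] 5/2 → 0 ('')
  [15] 2/9 → 0 ('')
  [16] 9/4 → 1 ('e')
  [17] 4/3 → 1 ('e')

n(n+1)/2 = 18·19/2 = 171
Σ LCP = 0 + 1 + 2 + 1 + 0 + 1 + 3 + 2 + 1 + 1 + 0 + 2 + 1 + 2 + 0 + 0 + 1 + 1 = 19
distinct = 171 − 19 = 152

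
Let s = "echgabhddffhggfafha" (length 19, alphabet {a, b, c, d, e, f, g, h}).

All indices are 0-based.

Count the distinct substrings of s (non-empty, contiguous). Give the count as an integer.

177

rank | idx | suffix
   0 |  18 | a
   1 |   4 | abhddffhggfafha
   2 |  15 | afha
   3 |   5 | bhddffhggfafha
   4 |   1 | chgabhddffhggfafha
   5 |   7 | ddffhggfafha
   6 |   8 | dffhggfafha
   7 |   0 | echgabhddffhggfafha
   8 |  14 | fafha
   9 |   9 | ffhggfafha
  10 |  16 | fha
  11 |  10 | fhggfafha
  12 |   3 | gabhddffhggfafha
  13 |  13 | gfafha
  14 |  12 | ggfafha
  15 |  17 | ha
  16 |   6 | hddffhggfafha
  17 |   2 | hgabhddffhggfafha
  18 |  11 | hggfafha

SA = [18, 4, 15, 5, 1, 7, 8, 0, 14, 9, 16, 10, 3, 13, 12, 17, 6, 2, 11]
i: (SA[i-1],SA[i]) lcp shared
  1: (18,4) 1 'a'
  2: (4,15) 1 'a'
  3: (15,5) 0 ''
  4: (5,1) 0 ''
  5: (1,7) 0 ''
  6: (7,8) 1 'd'
  7: (8,0) 0 ''
  8: (0,14) 0 ''
  9: (14,9) 1 'f'
  10: (9,16) 1 'f'
  11: (16,10) 2 'fh'
  12: (10,3) 0 ''
  13: (3,13) 1 'g'
  14: (13,12) 1 'g'
  15: (12,17) 0 ''
  16: (17,6) 1 'h'
  17: (6,2) 1 'h'
  18: (2,11) 2 'hg'

n(n+1)/2 = 19·20/2 = 190
Σ LCP = 0 + 1 + 1 + 0 + 0 + 0 + 1 + 0 + 0 + 1 + 1 + 2 + 0 + 1 + 1 + 0 + 1 + 1 + 2 = 13
distinct = 190 − 13 = 177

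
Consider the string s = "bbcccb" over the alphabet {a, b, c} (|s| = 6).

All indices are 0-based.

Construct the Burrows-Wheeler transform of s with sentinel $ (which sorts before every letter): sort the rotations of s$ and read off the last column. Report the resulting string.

rank  rotation last
    0  $bbcccb  b
    1  b$bbccc  c
    2  bbcccb$  $
    3  bcccb$b  b
    4  cb$bbcc  c
    5  ccb$bbc  c
    6  cccb$bb  b

bc$bccb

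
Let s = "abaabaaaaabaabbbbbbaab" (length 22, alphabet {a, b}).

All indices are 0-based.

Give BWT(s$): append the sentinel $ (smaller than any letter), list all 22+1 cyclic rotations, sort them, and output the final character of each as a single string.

bbaabbabaa$aaaabaabbbba

rank  rotation                 last
    0  $abaabaaaaabaabbbbbbaab  b
    1  aaaaabaabbbbbbaab$abaab  b
    2  aaaabaabbbbbbaab$abaaba  a
    3  aaabaabbbbbbaab$abaabaa  a
    4  aab$abaabaaaaabaabbbbbb  b
    5  aabaaaaabaabbbbbbaab$ab  b
    6  aabaabbbbbbaab$abaabaaa  a
    7  aabbbbbbaab$abaabaaaaab  b
    8  ab$abaabaaaaabaabbbbbba  a
    9  abaaaaabaabbbbbbaab$aba  a
   10  abaabaaaaabaabbbbbbaab$  $
   11  abaabbbbbbaab$abaabaaaa  a
   12  abbbbbbaab$abaabaaaaaba  a
   13  b$abaabaaaaabaabbbbbbaa  a
   14  baaaaabaabbbbbbaab$abaa  a
   15  baab$abaabaaaaabaabbbbb  b
   16  baabaaaaabaabbbbbbaab$a  a
   17  baabbbbbbaab$abaabaaaaa  a
   18  bbaab$abaabaaaaabaabbbb  b
   19  bbbaab$abaabaaaaabaabbb  b
   20  bbbbaab$abaabaaaaabaabb  b
   21  bbbbbaab$abaabaaaaabaab  b
   22  bbbbbbaab$abaabaaaaabaa  a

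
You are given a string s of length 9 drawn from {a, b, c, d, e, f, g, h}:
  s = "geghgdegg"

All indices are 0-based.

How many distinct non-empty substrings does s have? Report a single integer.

rank | idx | suffix
   0 |   5 | degg
   1 |   6 | egg
   2 |   1 | eghgdegg
   3 |   8 | g
   4 |   4 | gdegg
   5 |   0 | geghgdegg
   6 |   7 | gg
   7 |   2 | ghgdegg
   8 |   3 | hgdegg

SA = [5, 6, 1, 8, 4, 0, 7, 2, 3]
i: (SA[i-1],SA[i]) lcp shared
  1: (5,6) 0 ''
  2: (6,1) 2 'eg'
  3: (1,8) 0 ''
  4: (8,4) 1 'g'
  5: (4,0) 1 'g'
  6: (0,7) 1 'g'
  7: (7,2) 1 'g'
  8: (2,3) 0 ''

n(n+1)/2 = 9·10/2 = 45
Σ LCP = 0 + 0 + 2 + 0 + 1 + 1 + 1 + 1 + 0 = 6
distinct = 45 − 6 = 39

39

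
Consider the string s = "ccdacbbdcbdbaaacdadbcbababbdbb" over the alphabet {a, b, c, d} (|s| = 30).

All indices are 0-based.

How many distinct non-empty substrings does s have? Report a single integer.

420

sorted suffixes:
  #0 SA[0]=12  'aaacdadbcbababbdbb'
  #1 SA[1]=13  'aacdadbcbababbdbb'
  #2 SA[2]=22  'ababbdbb'
  #3 SA[3]=24  'abbdbb'
  #4 SA[4]=3  'acbbdcbdbaaacdadbcbababbdbb'
  #5 SA[5]=14  'acdadbcbababbdbb'
  #6 SA[6]=17  'adbcbababbdbb'
  #7 SA[7]=29  'b'
  #8 SA[8]=11  'baaacdadbcbababbdbb'
  #9 SA[9]=21  'bababbdbb'
  #10 SA[10]=23  'babbdbb'
  #11 SA[11]=28  'bb'
  #12 SA[12]=25  'bbdbb'
  #13 SA[13]=5  'bbdcbdbaaacdadbcbababbdbb'
  #14 SA[14]=19  'bcbababbdbb'
  #15 SA[15]=9  'bdbaaacdadbcbababbdbb'
  #16 SA[16]=26  'bdbb'
  #17 SA[17]=6  'bdcbdbaaacdadbcbababbdbb'
  #18 SA[18]=20  'cbababbdbb'
  #19 SA[19]=4  'cbbdcbdbaaacdadbcbababbdbb'
  #20 SA[20]=8  'cbdbaaacdadbcbababbdbb'
  #21 SA[21]=0  'ccdacbbdcbdbaaacdadbcbababbdbb'
  #22 SA[22]=1  'cdacbbdcbdbaaacdadbcbababbdbb'
  #23 SA[23]=15  'cdadbcbababbdbb'
  #24 SA[24]=2  'dacbbdcbdbaaacdadbcbababbdbb'
  #25 SA[25]=16  'dadbcbababbdbb'
  #26 SA[26]=10  'dbaaacdadbcbababbdbb'
  #27 SA[27]=27  'dbb'
  #28 SA[28]=18  'dbcbababbdbb'
  #29 SA[29]=7  'dcbdbaaacdadbcbababbdbb'

SA = [12, 13, 22, 24, 3, 14, 17, 29, 11, 21, 23, 28, 25, 5, 19, 9, 26, 6, 20, 4, 8, 0, 1, 15, 2, 16, 10, 27, 18, 7]
i: (SA[i-1],SA[i]) lcp shared
  1: (12,13) 2 'aa'
  2: (13,22) 1 'a'
  3: (22,24) 2 'ab'
  4: (24,3) 1 'a'
  5: (3,14) 2 'ac'
  6: (14,17) 1 'a'
  7: (17,29) 0 ''
  8: (29,11) 1 'b'
  9: (11,21) 2 'ba'
  10: (21,23) 3 'bab'
  11: (23,28) 1 'b'
  12: (28,25) 2 'bb'
  13: (25,5) 3 'bbd'
  14: (5,19) 1 'b'
  15: (19,9) 1 'b'
  16: (9,26) 3 'bdb'
  17: (26,6) 2 'bd'
  18: (6,20) 0 ''
  19: (20,4) 2 'cb'
  20: (4,8) 2 'cb'
  21: (8,0) 1 'c'
  22: (0,1) 1 'c'
  23: (1,15) 3 'cda'
  24: (15,2) 0 ''
  25: (2,16) 2 'da'
  26: (16,10) 1 'd'
  27: (10,27) 2 'db'
  28: (27,18) 2 'db'
  29: (18,7) 1 'd'

n(n+1)/2 = 30·31/2 = 465
Σ LCP = 0 + 2 + 1 + 2 + 1 + 2 + 1 + 0 + 1 + 2 + 3 + 1 + 2 + 3 + 1 + 1 + 3 + 2 + 0 + 2 + 2 + 1 + 1 + 3 + 0 + 2 + 1 + 2 + 2 + 1 = 45
distinct = 465 − 45 = 420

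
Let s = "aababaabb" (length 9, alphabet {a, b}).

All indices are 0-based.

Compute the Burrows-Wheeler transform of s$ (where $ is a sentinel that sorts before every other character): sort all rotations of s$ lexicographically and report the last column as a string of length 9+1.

b$bbaabaaa

rank  rotation    last
    0  $aababaabb  b
    1  aababaabb$  $
    2  aabb$aabab  b
    3  abaabb$aab  b
    4  ababaabb$a  a
    5  abb$aababa  a
    6  b$aababaab  b
    7  baabb$aaba  a
    8  babaabb$aa  a
    9  bb$aababaa  a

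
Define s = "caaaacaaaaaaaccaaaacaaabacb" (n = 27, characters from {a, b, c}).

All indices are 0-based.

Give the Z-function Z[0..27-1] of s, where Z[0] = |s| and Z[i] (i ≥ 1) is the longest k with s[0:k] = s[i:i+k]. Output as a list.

Z[0]=27
i=1: fresh scan; Z[1]=0
i=2: fresh scan; Z[2]=0
i=3: fresh scan; Z[3]=0
i=4: fresh scan; Z[4]=0
i=5: fresh scan; Z[5]=5 extend→box=[5,10)
i=6: min(r-i=4, Z[1]=0)=0; Z[6]=0
i=7: min(r-i=3, Z[2]=0)=0; Z[7]=0
i=8: min(r-i=2, Z[3]=0)=0; Z[8]=0
i=9: min(r-i=1, Z[4]=0)=0; Z[9]=0
i=10: fresh scan; Z[10]=0
i=11: fresh scan; Z[11]=0
i=12: fresh scan; Z[12]=0
i=13: fresh scan; Z[13]=1 extend→box=[13,14)
i=14: fresh scan; Z[14]=9 extend→box=[14,23)
i=15: min(r-i=8, Z[1]=0)=0; Z[15]=0
i=16: min(r-i=7, Z[2]=0)=0; Z[16]=0
i=17: min(r-i=6, Z[3]=0)=0; Z[17]=0
i=18: min(r-i=5, Z[4]=0)=0; Z[18]=0
i=19: min(r-i=4, Z[5]=5)=4; Z[19]=4
i=20: min(r-i=3, Z[6]=0)=0; Z[20]=0
i=21: min(r-i=2, Z[7]=0)=0; Z[21]=0
i=22: min(r-i=1, Z[8]=0)=0; Z[22]=0
i=23: fresh scan; Z[23]=0
i=24: fresh scan; Z[24]=0
i=25: fresh scan; Z[25]=1 extend→box=[25,26)
i=26: fresh scan; Z[26]=0

[27, 0, 0, 0, 0, 5, 0, 0, 0, 0, 0, 0, 0, 1, 9, 0, 0, 0, 0, 4, 0, 0, 0, 0, 0, 1, 0]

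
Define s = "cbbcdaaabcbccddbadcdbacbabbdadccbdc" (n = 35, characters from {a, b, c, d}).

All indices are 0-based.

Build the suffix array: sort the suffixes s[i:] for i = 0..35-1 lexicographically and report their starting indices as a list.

[5, 6, 24, 7, 21, 28, 16, 23, 20, 15, 1, 25, 8, 10, 2, 26, 32, 34, 22, 0, 9, 31, 30, 11, 3, 18, 12, 4, 27, 19, 14, 33, 29, 17, 13]

rank→(start, suffix):
  0 → (5, 'aaabcbccddbadcdbacbabbdadccbdc')
  1 → (6, 'aabcbccddbadcdbacbabbdadccbdc')
  2 → (24, 'abbdadccbdc')
  3 → (7, 'abcbccddbadcdbacbabbdadccbdc')
  4 → (21, 'acbabbdadccbdc')
  5 → (28, 'adccbdc')
  6 → (16, 'adcdbacbabbdadccbdc')
  7 → (23, 'babbdadccbdc')
  8 → (20, 'bacbabbdadccbdc')
  9 → (15, 'badcdbacbabbdadccbdc')
  10 → (1, 'bbcdaaabcbccddbadcdbacbabbdadccbdc')
  11 → (25, 'bbdadccbdc')
  12 → (8, 'bcbccddbadcdbacbabbdadccbdc')
  13 → (10, 'bccddbadcdbacbabbdadccbdc')
  14 → (2, 'bcdaaabcbccddbadcdbacbabbdadccbdc')
  15 → (26, 'bdadccbdc')
  16 → (32, 'bdc')
  17 → (34, 'c')
  18 → (22, 'cbabbdadccbdc')
  19 → (0, 'cbbcdaaabcbccddbadcdbacbabbdadccbdc')
  20 → (9, 'cbccddbadcdbacbabbdadccbdc')
  21 → (31, 'cbdc')
  22 → (30, 'ccbdc')
  23 → (11, 'ccddbadcdbacbabbdadccbdc')
  24 → (3, 'cdaaabcbccddbadcdbacbabbdadccbdc')
  25 → (18, 'cdbacbabbdadccbdc')
  26 → (12, 'cddbadcdbacbabbdadccbdc')
  27 → (4, 'daaabcbccddbadcdbacbabbdadccbdc')
  28 → (27, 'dadccbdc')
  29 → (19, 'dbacbabbdadccbdc')
  30 → (14, 'dbadcdbacbabbdadccbdc')
  31 → (33, 'dc')
  32 → (29, 'dccbdc')
  33 → (17, 'dcdbacbabbdadccbdc')
  34 → (13, 'ddbadcdbacbabbdadccbdc')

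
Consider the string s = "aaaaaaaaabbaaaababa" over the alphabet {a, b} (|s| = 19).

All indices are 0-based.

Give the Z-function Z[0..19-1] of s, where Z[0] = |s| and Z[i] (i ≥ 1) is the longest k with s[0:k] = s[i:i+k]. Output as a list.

[19, 8, 7, 6, 5, 4, 3, 2, 1, 0, 0, 4, 3, 2, 1, 0, 1, 0, 1]

Z[0]=19
i=1: i≥r, start 0; Z[1]=8 scan→box=[1,9)
i=2: min(r-i=7, Z[1]=8)=7; Z[2]=7
i=3: min(r-i=6, Z[2]=7)=6; Z[3]=6
i=4: min(r-i=5, Z[3]=6)=5; Z[4]=5
i=5: min(r-i=4, Z[4]=5)=4; Z[5]=4
i=6: min(r-i=3, Z[5]=4)=3; Z[6]=3
i=7: min(r-i=2, Z[6]=3)=2; Z[7]=2
i=8: min(r-i=1, Z[7]=2)=1; Z[8]=1
i=9: i≥r, start 0; Z[9]=0
i=10: i≥r, start 0; Z[10]=0
i=11: i≥r, start 0; Z[11]=4 scan→box=[11,15)
i=12: min(r-i=3, Z[1]=8)=3; Z[12]=3
i=13: min(r-i=2, Z[2]=7)=2; Z[13]=2
i=14: min(r-i=1, Z[3]=6)=1; Z[14]=1
i=15: i≥r, start 0; Z[15]=0
i=16: i≥r, start 0; Z[16]=1 scan→box=[16,17)
i=17: i≥r, start 0; Z[17]=0
i=18: i≥r, start 0; Z[18]=1 scan→box=[18,19)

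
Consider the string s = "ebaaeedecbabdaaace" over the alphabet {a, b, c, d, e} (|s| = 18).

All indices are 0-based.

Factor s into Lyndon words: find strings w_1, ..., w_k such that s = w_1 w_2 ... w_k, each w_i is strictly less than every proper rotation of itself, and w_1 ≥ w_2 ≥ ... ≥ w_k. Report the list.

emit factor 1: 'e' (i=0, period=1)
emit factor 2: 'b' (i=1, period=1)
emit factor 3: 'aaeedecbabd' (i=2, period=11)
emit factor 4: 'aaace' (i=13, period=5)

["e", "b", "aaeedecbabd", "aaace"]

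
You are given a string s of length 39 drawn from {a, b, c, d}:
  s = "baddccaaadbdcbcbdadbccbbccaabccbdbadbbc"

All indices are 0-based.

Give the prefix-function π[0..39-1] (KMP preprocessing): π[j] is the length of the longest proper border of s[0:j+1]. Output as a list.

π[0] = 0
j=1 s[j]='a': π[1]=0 (border '')
j=2 s[j]='d': π[2]=0 (border '')
j=3 s[j]='d': π[3]=0 (border '')
j=4 s[j]='c': π[4]=0 (border '')
j=5 s[j]='c': π[5]=0 (border '')
j=6 s[j]='a': π[6]=0 (border '')
j=7 s[j]='a': π[7]=0 (border '')
j=8 s[j]='a': π[8]=0 (border '')
j=9 s[j]='d': π[9]=0 (border '')
j=10 s[j]='b': π[10]=1 (border 'b')
j=11 s[j]='d': k: 1→0; π[11]=0 (border '')
j=12 s[j]='c': π[12]=0 (border '')
j=13 s[j]='b': π[13]=1 (border 'b')
j=14 s[j]='c': k: 1→0; π[14]=0 (border '')
j=15 s[j]='b': π[15]=1 (border 'b')
j=16 s[j]='d': k: 1→0; π[16]=0 (border '')
j=17 s[j]='a': π[17]=0 (border '')
j=18 s[j]='d': π[18]=0 (border '')
j=19 s[j]='b': π[19]=1 (border 'b')
j=20 s[j]='c': k: 1→0; π[20]=0 (border '')
j=21 s[j]='c': π[21]=0 (border '')
j=22 s[j]='b': π[22]=1 (border 'b')
j=23 s[j]='b': k: 1→0; π[23]=1 (border 'b')
j=24 s[j]='c': k: 1→0; π[24]=0 (border '')
j=25 s[j]='c': π[25]=0 (border '')
j=26 s[j]='a': π[26]=0 (border '')
j=27 s[j]='a': π[27]=0 (border '')
j=28 s[j]='b': π[28]=1 (border 'b')
j=29 s[j]='c': k: 1→0; π[29]=0 (border '')
j=30 s[j]='c': π[30]=0 (border '')
j=31 s[j]='b': π[31]=1 (border 'b')
j=32 s[j]='d': k: 1→0; π[32]=0 (border '')
j=33 s[j]='b': π[33]=1 (border 'b')
j=34 s[j]='a': π[34]=2 (border 'ba')
j=35 s[j]='d': π[35]=3 (border 'bad')
j=36 s[j]='b': k: 3→0; π[36]=1 (border 'b')
j=37 s[j]='b': k: 1→0; π[37]=1 (border 'b')
j=38 s[j]='c': k: 1→0; π[38]=0 (border '')

[0, 0, 0, 0, 0, 0, 0, 0, 0, 0, 1, 0, 0, 1, 0, 1, 0, 0, 0, 1, 0, 0, 1, 1, 0, 0, 0, 0, 1, 0, 0, 1, 0, 1, 2, 3, 1, 1, 0]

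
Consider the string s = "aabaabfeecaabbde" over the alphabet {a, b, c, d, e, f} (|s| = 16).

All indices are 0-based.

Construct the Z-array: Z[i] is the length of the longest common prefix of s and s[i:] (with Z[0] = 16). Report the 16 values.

Z[0]=16
i=1: outside box; Z[1]=1 grow→box=[1,2)
i=2: outside box; Z[2]=0
i=3: outside box; Z[3]=3 grow→box=[3,6)
i=4: min(r-i=2, Z[1]=1)=1; Z[4]=1
i=5: min(r-i=1, Z[2]=0)=0; Z[5]=0
i=6: outside box; Z[6]=0
i=7: outside box; Z[7]=0
i=8: outside box; Z[8]=0
i=9: outside box; Z[9]=0
i=10: outside box; Z[10]=3 grow→box=[10,13)
i=11: min(r-i=2, Z[1]=1)=1; Z[11]=1
i=12: min(r-i=1, Z[2]=0)=0; Z[12]=0
i=13: outside box; Z[13]=0
i=14: outside box; Z[14]=0
i=15: outside box; Z[15]=0

[16, 1, 0, 3, 1, 0, 0, 0, 0, 0, 3, 1, 0, 0, 0, 0]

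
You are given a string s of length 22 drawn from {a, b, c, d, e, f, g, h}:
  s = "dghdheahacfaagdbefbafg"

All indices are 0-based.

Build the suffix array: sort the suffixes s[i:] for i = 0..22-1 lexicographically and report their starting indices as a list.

[11, 8, 19, 12, 6, 18, 15, 9, 14, 0, 3, 5, 16, 10, 17, 20, 21, 13, 1, 7, 2, 4]

rank | idx | suffix
   0 |  11 | aagdbefbafg
   1 |   8 | acfaagdbefbafg
   2 |  19 | afg
   3 |  12 | agdbefbafg
   4 |   6 | ahacfaagdbefbafg
   5 |  18 | bafg
   6 |  15 | befbafg
   7 |   9 | cfaagdbefbafg
   8 |  14 | dbefbafg
   9 |   0 | dghdheahacfaagdbefbafg
  10 |   3 | dheahacfaagdbefbafg
  11 |   5 | eahacfaagdbefbafg
  12 |  16 | efbafg
  13 |  10 | faagdbefbafg
  14 |  17 | fbafg
  15 |  20 | fg
  16 |  21 | g
  17 |  13 | gdbefbafg
  18 |   1 | ghdheahacfaagdbefbafg
  19 |   7 | hacfaagdbefbafg
  20 |   2 | hdheahacfaagdbefbafg
  21 |   4 | heahacfaagdbefbafg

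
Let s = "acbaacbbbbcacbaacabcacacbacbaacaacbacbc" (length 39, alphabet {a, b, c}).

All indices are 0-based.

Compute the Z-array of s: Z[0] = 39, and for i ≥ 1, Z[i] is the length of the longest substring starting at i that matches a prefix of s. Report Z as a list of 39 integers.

[39, 0, 0, 1, 3, 0, 0, 0, 0, 0, 0, 6, 0, 0, 1, 2, 0, 1, 0, 0, 2, 0, 4, 0, 0, 6, 0, 0, 1, 2, 0, 1, 4, 0, 0, 3, 0, 0, 0]

Z[0]=39
i=1: outside box; Z[1]=0
i=2: outside box; Z[2]=0
i=3: outside box; Z[3]=1 scan→box=[3,4)
i=4: outside box; Z[4]=3 scan→box=[4,7)
i=5: min(r-i=2, Z[1]=0)=0; Z[5]=0
i=6: min(r-i=1, Z[2]=0)=0; Z[6]=0
i=7: outside box; Z[7]=0
i=8: outside box; Z[8]=0
i=9: outside box; Z[9]=0
i=10: outside box; Z[10]=0
i=11: outside box; Z[11]=6 scan→box=[11,17)
i=12: min(r-i=5, Z[1]=0)=0; Z[12]=0
i=13: min(r-i=4, Z[2]=0)=0; Z[13]=0
i=14: min(r-i=3, Z[3]=1)=1; Z[14]=1
i=15: min(r-i=2, Z[4]=3)=2; Z[15]=2
i=16: min(r-i=1, Z[5]=0)=0; Z[16]=0
i=17: outside box; Z[17]=1 scan→box=[17,18)
i=18: outside box; Z[18]=0
i=19: outside box; Z[19]=0
i=20: outside box; Z[20]=2 scan→box=[20,22)
i=21: min(r-i=1, Z[1]=0)=0; Z[21]=0
i=22: outside box; Z[22]=4 scan→box=[22,26)
i=23: min(r-i=3, Z[1]=0)=0; Z[23]=0
i=24: min(r-i=2, Z[2]=0)=0; Z[24]=0
i=25: min(r-i=1, Z[3]=1)=1; Z[25]=6 scan→box=[25,31)
i=26: min(r-i=5, Z[1]=0)=0; Z[26]=0
i=27: min(r-i=4, Z[2]=0)=0; Z[27]=0
i=28: min(r-i=3, Z[3]=1)=1; Z[28]=1
i=29: min(r-i=2, Z[4]=3)=2; Z[29]=2
i=30: min(r-i=1, Z[5]=0)=0; Z[30]=0
i=31: outside box; Z[31]=1 scan→box=[31,32)
i=32: outside box; Z[32]=4 scan→box=[32,36)
i=33: min(r-i=3, Z[1]=0)=0; Z[33]=0
i=34: min(r-i=2, Z[2]=0)=0; Z[34]=0
i=35: min(r-i=1, Z[3]=1)=1; Z[35]=3 scan→box=[35,38)
i=36: min(r-i=2, Z[1]=0)=0; Z[36]=0
i=37: min(r-i=1, Z[2]=0)=0; Z[37]=0
i=38: outside box; Z[38]=0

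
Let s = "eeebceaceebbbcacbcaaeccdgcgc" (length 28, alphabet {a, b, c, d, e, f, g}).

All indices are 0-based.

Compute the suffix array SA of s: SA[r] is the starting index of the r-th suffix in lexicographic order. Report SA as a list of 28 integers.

sorted suffixes:
  #0 SA[0]=18  'aaeccdgcgc'
  #1 SA[1]=14  'acbcaaeccdgcgc'
  #2 SA[2]=6  'aceebbbcacbcaaeccdgcgc'
  #3 SA[3]=19  'aeccdgcgc'
  #4 SA[4]=10  'bbbcacbcaaeccdgcgc'
  #5 SA[5]=11  'bbcacbcaaeccdgcgc'
  #6 SA[6]=16  'bcaaeccdgcgc'
  #7 SA[7]=12  'bcacbcaaeccdgcgc'
  #8 SA[8]=3  'bceaceebbbcacbcaaeccdgcgc'
  #9 SA[9]=27  'c'
  #10 SA[10]=17  'caaeccdgcgc'
  #11 SA[11]=13  'cacbcaaeccdgcgc'
  #12 SA[12]=15  'cbcaaeccdgcgc'
  #13 SA[13]=21  'ccdgcgc'
  #14 SA[14]=22  'cdgcgc'
  #15 SA[15]=4  'ceaceebbbcacbcaaeccdgcgc'
  #16 SA[16]=7  'ceebbbcacbcaaeccdgcgc'
  #17 SA[17]=25  'cgc'
  #18 SA[18]=23  'dgcgc'
  #19 SA[19]=5  'eaceebbbcacbcaaeccdgcgc'
  #20 SA[20]=9  'ebbbcacbcaaeccdgcgc'
  #21 SA[21]=2  'ebceaceebbbcacbcaaeccdgcgc'
  #22 SA[22]=20  'eccdgcgc'
  #23 SA[23]=8  'eebbbcacbcaaeccdgcgc'
  #24 SA[24]=1  'eebceaceebbbcacbcaaeccdgcgc'
  #25 SA[25]=0  'eeebceaceebbbcacbcaaeccdgcgc'
  #26 SA[26]=26  'gc'
  #27 SA[27]=24  'gcgc'

[18, 14, 6, 19, 10, 11, 16, 12, 3, 27, 17, 13, 15, 21, 22, 4, 7, 25, 23, 5, 9, 2, 20, 8, 1, 0, 26, 24]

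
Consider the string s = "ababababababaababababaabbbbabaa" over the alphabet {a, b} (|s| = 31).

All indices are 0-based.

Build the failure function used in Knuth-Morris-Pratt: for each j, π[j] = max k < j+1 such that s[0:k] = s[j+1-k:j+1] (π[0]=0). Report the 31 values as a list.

π[0] = 0
j=1 s[j]='b': π[1]=0 (border '')
j=2 s[j]='a': π[2]=1 (border 'a')
j=3 s[j]='b': π[3]=2 (border 'ab')
j=4 s[j]='a': π[4]=3 (border 'aba')
j=5 s[j]='b': π[5]=4 (border 'abab')
j=6 s[j]='a': π[6]=5 (border 'ababa')
j=7 s[j]='b': π[7]=6 (border 'ababab')
j=8 s[j]='a': π[8]=7 (border 'abababa')
j=9 s[j]='b': π[9]=8 (border 'abababab')
j=10 s[j]='a': π[10]=9 (border 'ababababa')
j=11 s[j]='b': π[11]=10 (border 'ababababab')
j=12 s[j]='a': π[12]=11 (border 'abababababa')
j=13 s[j]='a': k: 11→9→7→5→3→1→0; π[13]=1 (border 'a')
j=14 s[j]='b': π[14]=2 (border 'ab')
j=15 s[j]='a': π[15]=3 (border 'aba')
j=16 s[j]='b': π[16]=4 (border 'abab')
j=17 s[j]='a': π[17]=5 (border 'ababa')
j=18 s[j]='b': π[18]=6 (border 'ababab')
j=19 s[j]='a': π[19]=7 (border 'abababa')
j=20 s[j]='b': π[20]=8 (border 'abababab')
j=21 s[j]='a': π[21]=9 (border 'ababababa')
j=22 s[j]='a': k: 9→7→5→3→1→0; π[22]=1 (border 'a')
j=23 s[j]='b': π[23]=2 (border 'ab')
j=24 s[j]='b': k: 2→0; π[24]=0 (border '')
j=25 s[j]='b': π[25]=0 (border '')
j=26 s[j]='b': π[26]=0 (border '')
j=27 s[j]='a': π[27]=1 (border 'a')
j=28 s[j]='b': π[28]=2 (border 'ab')
j=29 s[j]='a': π[29]=3 (border 'aba')
j=30 s[j]='a': k: 3→1→0; π[30]=1 (border 'a')

[0, 0, 1, 2, 3, 4, 5, 6, 7, 8, 9, 10, 11, 1, 2, 3, 4, 5, 6, 7, 8, 9, 1, 2, 0, 0, 0, 1, 2, 3, 1]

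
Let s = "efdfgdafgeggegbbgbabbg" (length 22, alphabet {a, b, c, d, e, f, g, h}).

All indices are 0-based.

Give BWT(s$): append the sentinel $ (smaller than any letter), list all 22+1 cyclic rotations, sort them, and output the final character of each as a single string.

rank  rotation                 last
    0  $efdfgdafgeggegbbgbabbg  g
    1  abbg$efdfgdafgeggegbbgb  b
    2  afgeggegbbgbabbg$efdfgd  d
    3  babbg$efdfgdafgeggegbbg  g
    4  bbg$efdfgdafgeggegbbgba  a
    5  bbgbabbg$efdfgdafgeggeg  g
    6  bg$efdfgdafgeggegbbgbab  b
    7  bgbabbg$efdfgdafgeggegb  b
    8  dafgeggegbbgbabbg$efdfg  g
    9  dfgdafgeggegbbgbabbg$ef  f
   10  efdfgdafgeggegbbgbabbg$  $
   11  egbbgbabbg$efdfgdafgegg  g
   12  eggegbbgbabbg$efdfgdafg  g
   13  fdfgdafgeggegbbgbabbg$e  e
   14  fgdafgeggegbbgbabbg$efd  d
   15  fgeggegbbgbabbg$efdfgda  a
   16  g$efdfgdafgeggegbbgbabb  b
   17  gbabbg$efdfgdafgeggegbb  b
   18  gbbgbabbg$efdfgdafgegge  e
   19  gdafgeggegbbgbabbg$efdf  f
   20  gegbbgbabbg$efdfgdafgeg  g
   21  geggegbbgbabbg$efdfgdaf  f
   22  ggegbbgbabbg$efdfgdafge  e

gbdgagbbgf$ggedabbefgfe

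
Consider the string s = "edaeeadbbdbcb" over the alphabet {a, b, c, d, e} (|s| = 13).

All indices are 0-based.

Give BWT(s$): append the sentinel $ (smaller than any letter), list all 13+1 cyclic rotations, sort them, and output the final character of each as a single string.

bedcddbbeabe$a

rank  rotation        last
    0  $edaeeadbbdbcb  b
    1  adbbdbcb$edaee  e
    2  aeeadbbdbcb$ed  d
    3  b$edaeeadbbdbc  c
    4  bbdbcb$edaeead  d
    5  bcb$edaeeadbbd  d
    6  bdbcb$edaeeadb  b
    7  cb$edaeeadbbdb  b
    8  daeeadbbdbcb$e  e
    9  dbbdbcb$edaeea  a
   10  dbcb$edaeeadbb  b
   11  eadbbdbcb$edae  e
   12  edaeeadbbdbcb$  $
   13  eeadbbdbcb$eda  a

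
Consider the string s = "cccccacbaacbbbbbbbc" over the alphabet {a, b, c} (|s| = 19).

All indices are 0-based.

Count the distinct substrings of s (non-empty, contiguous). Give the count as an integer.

150

rank | idx | suffix
   0 |   8 | aacbbbbbbbc
   1 |   5 | acbaacbbbbbbbc
   2 |   9 | acbbbbbbbc
   3 |   7 | baacbbbbbbbc
   4 |  11 | bbbbbbbc
   5 |  12 | bbbbbbc
   6 |  13 | bbbbbc
   7 |  14 | bbbbc
   8 |  15 | bbbc
   9 |  16 | bbc
  10 |  17 | bc
  11 |  18 | c
  12 |   4 | cacbaacbbbbbbbc
  13 |   6 | cbaacbbbbbbbc
  14 |  10 | cbbbbbbbc
  15 |   3 | ccacbaacbbbbbbbc
  16 |   2 | cccacbaacbbbbbbbc
  17 |   1 | ccccacbaacbbbbbbbc
  18 |   0 | cccccacbaacbbbbbbbc

SA = [8, 5, 9, 7, 11, 12, 13, 14, 15, 16, 17, 18, 4, 6, 10, 3, 2, 1, 0]
rank  pair      lcp
   1  s[8:],s[5:]  1  'a'
   2  s[5:],s[9:]  3  'acb'
   3  s[9:],s[7:]  0  ''
   4  s[7:],s[11:]  1  'b'
   5  s[11:],s[12:]  6  'bbbbbb'
   6  s[12:],s[13:]  5  'bbbbb'
   7  s[13:],s[14:]  4  'bbbb'
   8  s[14:],s[15:]  3  'bbb'
   9  s[15:],s[16:]  2  'bb'
  10  s[16:],s[17:]  1  'b'
  11  s[17:],s[18:]  0  ''
  12  s[18:],s[4:]  1  'c'
  13  s[4:],s[6:]  1  'c'
  14  s[6:],s[10:]  2  'cb'
  15  s[10:],s[3:]  1  'c'
  16  s[3:],s[2:]  2  'cc'
  17  s[2:],s[1:]  3  'ccc'
  18  s[1:],s[0:]  4  'cccc'

n(n+1)/2 = 19·20/2 = 190
Σ LCP = 0 + 1 + 3 + 0 + 1 + 6 + 5 + 4 + 3 + 2 + 1 + 0 + 1 + 1 + 2 + 1 + 2 + 3 + 4 = 40
distinct = 190 − 40 = 150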